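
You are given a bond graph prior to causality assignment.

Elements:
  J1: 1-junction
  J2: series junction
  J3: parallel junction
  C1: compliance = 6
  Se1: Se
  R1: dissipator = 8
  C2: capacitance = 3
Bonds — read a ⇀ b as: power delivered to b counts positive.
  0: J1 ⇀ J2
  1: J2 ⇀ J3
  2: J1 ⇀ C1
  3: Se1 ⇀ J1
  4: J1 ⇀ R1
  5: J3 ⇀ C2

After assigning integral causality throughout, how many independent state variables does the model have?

b3 |J1  (Se1 fixes effort; stroke away)
b2 |J1  (C1: C, integral causality)
b5 |J3  (prefer integral on C2)
b1 |J2  (0-jn J3 has e-setter on 5)
b0 |J1  (closing 1-jn rule on J2)
b4 |R1  (closing 1-jn rule on J1)

2  (C1, C2 all integral)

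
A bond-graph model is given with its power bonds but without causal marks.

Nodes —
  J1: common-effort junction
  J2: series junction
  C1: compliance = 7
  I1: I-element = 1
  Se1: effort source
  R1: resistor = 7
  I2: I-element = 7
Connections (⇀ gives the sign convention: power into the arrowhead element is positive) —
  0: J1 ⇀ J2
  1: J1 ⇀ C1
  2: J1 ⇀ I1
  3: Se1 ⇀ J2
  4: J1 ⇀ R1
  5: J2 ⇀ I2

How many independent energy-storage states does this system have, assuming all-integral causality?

3  (C1, I1, I2 all integral)

#3 stroke→J2  (Se1 (Se) sets effort on bond)
#1 stroke→J1  (C1: C, integral causality)
#0 stroke→J2  (J1: bond 1 brought effort, rest push out)
#2 stroke→I1  (common-e at J1 fixed by 1)
#4 stroke→R1  (0-jn J1 has e-setter on 1)
#5 stroke→I2  (J2: last free bond brings flow in)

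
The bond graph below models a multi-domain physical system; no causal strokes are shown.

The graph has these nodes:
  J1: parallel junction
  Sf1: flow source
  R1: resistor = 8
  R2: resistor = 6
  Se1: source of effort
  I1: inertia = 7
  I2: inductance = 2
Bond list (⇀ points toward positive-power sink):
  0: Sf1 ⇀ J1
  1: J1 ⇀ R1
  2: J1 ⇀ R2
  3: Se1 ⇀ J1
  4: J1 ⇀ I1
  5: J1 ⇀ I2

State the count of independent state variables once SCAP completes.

bond 0 stroke at Sf1  (source Sf1 imposes f)
bond 3 stroke at J1  (Se1 (Se) sets effort on bond)
bond 1 stroke at R1  (common-e at J1 fixed by 3)
bond 2 stroke at R2  (common-e at J1 fixed by 3)
bond 4 stroke at I1  (0-jn J1 has e-setter on 3)
bond 5 stroke at I2  (common-e at J1 fixed by 3)

2  (I1, I2 all integral)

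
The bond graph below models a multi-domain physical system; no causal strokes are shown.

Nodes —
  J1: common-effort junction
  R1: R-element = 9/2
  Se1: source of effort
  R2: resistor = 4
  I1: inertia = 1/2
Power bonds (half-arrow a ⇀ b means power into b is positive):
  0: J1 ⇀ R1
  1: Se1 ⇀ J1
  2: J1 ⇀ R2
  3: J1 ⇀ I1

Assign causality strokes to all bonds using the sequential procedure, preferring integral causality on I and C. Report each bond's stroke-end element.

b1 stroke at J1  (Se1: effort source, stroke at far end)
b0 stroke at R1  (J1 effort already set via bond 1)
b2 stroke at R2  (0-jn J1 has e-setter on 1)
b3 stroke at I1  (J1: bond 1 brought effort, rest push out)

bond 0 |R1
bond 1 |J1
bond 2 |R2
bond 3 |I1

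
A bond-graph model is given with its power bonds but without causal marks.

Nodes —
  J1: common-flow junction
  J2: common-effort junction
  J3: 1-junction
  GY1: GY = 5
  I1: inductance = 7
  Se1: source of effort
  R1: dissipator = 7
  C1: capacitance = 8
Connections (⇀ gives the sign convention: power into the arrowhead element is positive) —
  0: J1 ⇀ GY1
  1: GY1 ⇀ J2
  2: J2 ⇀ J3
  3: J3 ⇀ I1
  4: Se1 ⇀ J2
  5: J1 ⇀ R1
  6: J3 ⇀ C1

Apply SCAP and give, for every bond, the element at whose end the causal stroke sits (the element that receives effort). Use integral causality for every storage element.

bond 4 →J2  (source Se1 imposes e)
bond 1 →GY1  (common-e at J2 fixed by 4)
bond 2 →J3  (J2 effort already set via bond 4)
bond 0 →GY1  (GY1: gyrator matches bond 1)
bond 5 →J1  (common-f at J1 fixed by 0)
bond 3 →I1  (I1: I, integral causality)
bond 6 →J3  (1-jn J3 has f-setter on 3)

#0 →GY1
#1 →GY1
#2 →J3
#3 →I1
#4 →J2
#5 →J1
#6 →J3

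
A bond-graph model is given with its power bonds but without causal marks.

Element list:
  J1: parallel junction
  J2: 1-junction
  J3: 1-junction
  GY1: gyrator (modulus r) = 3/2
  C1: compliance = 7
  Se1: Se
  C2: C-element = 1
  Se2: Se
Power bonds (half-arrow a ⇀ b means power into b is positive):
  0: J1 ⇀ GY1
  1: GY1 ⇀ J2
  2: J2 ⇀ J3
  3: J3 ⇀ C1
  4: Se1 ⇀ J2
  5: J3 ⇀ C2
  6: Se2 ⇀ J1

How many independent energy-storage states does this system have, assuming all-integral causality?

2  (C1, C2 all integral)

b4 |J2  (Se1: effort source, stroke at far end)
b6 |J1  (source Se2 imposes e)
b0 |GY1  (common-e at J1 fixed by 6)
b1 |GY1  (GY1 both-in/both-out from 0)
b2 |J2  (J2: bond 1 brought flow, rest push out)
b3 |J3  (J3 flow already set via bond 2)
b5 |J3  (J3: bond 2 brought flow, rest push out)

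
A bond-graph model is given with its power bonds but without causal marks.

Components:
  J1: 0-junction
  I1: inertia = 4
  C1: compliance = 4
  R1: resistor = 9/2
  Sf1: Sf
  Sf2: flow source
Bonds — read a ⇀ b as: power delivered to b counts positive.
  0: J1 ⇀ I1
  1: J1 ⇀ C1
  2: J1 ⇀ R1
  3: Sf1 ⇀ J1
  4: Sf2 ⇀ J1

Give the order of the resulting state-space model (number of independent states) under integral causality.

#3 →Sf1  (Sf1 fixes flow; stroke at Sf1)
#4 →Sf2  (Sf2 fixes flow; stroke at Sf2)
#0 →I1  (I1 integral (f out))
#1 →J1  (C1: C, integral causality)
#2 →R1  (common-e at J1 fixed by 1)

2  (C1, I1 all integral)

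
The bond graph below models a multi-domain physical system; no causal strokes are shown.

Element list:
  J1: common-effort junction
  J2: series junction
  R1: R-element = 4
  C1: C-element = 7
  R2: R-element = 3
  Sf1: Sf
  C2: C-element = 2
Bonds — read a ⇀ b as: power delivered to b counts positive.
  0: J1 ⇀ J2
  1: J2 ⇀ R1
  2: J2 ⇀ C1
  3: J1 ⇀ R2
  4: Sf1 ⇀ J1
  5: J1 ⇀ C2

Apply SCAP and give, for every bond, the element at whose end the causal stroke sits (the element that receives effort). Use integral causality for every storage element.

#4 stroke at Sf1  (Sf1: flow source, stroke at near end)
#2 stroke at J2  (C1: C, integral causality)
#5 stroke at J1  (C2 integral (e out))
#0 stroke at J2  (0-jn J1 has e-setter on 5)
#3 stroke at R2  (common-e at J1 fixed by 5)
#1 stroke at R1  (only one flow-in slot at J2)

bond 0 |J2
bond 1 |R1
bond 2 |J2
bond 3 |R2
bond 4 |Sf1
bond 5 |J1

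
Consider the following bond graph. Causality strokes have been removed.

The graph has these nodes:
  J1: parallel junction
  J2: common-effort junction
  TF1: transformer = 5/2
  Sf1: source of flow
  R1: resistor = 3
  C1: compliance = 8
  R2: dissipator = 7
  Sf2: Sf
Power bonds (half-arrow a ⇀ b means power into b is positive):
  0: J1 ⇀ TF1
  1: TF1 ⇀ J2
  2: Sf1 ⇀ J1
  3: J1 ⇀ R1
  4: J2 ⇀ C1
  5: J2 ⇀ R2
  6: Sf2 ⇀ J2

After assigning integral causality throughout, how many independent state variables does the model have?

#2 stroke at Sf1  (Sf1 fixes flow; stroke at Sf1)
#6 stroke at Sf2  (Sf2 fixes flow; stroke at Sf2)
#4 stroke at J2  (prefer integral on C1)
#1 stroke at TF1  (0-jn J2 has e-setter on 4)
#5 stroke at R2  (J2 effort already set via bond 4)
#0 stroke at J1  (TF TF1: opposite of bond 1)
#3 stroke at R1  (J1: bond 0 brought effort, rest push out)

1  (C1 all integral)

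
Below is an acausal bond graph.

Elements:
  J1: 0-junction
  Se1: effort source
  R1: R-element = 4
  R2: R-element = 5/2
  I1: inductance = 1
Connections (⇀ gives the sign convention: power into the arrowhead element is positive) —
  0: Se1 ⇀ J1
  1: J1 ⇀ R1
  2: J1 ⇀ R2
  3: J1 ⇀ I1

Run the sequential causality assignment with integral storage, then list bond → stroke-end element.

b0 stroke→J1
b1 stroke→R1
b2 stroke→R2
b3 stroke→I1

bond 0 →J1  (Se1 fixes effort; stroke away)
bond 1 →R1  (0-jn J1 has e-setter on 0)
bond 2 →R2  (J1: bond 0 brought effort, rest push out)
bond 3 →I1  (J1 effort already set via bond 0)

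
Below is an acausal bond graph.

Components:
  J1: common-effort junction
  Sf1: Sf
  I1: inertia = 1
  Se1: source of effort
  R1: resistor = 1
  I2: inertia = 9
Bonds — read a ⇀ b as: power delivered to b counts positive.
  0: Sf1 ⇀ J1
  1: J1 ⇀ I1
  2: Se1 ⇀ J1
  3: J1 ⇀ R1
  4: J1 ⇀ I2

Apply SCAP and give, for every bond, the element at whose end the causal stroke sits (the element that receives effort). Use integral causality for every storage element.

b0 stroke at Sf1  (Sf1: flow source, stroke at near end)
b2 stroke at J1  (Se1 (Se) sets effort on bond)
b1 stroke at I1  (J1: bond 2 brought effort, rest push out)
b3 stroke at R1  (J1: bond 2 brought effort, rest push out)
b4 stroke at I2  (0-jn J1 has e-setter on 2)

b0 stroke→Sf1
b1 stroke→I1
b2 stroke→J1
b3 stroke→R1
b4 stroke→I2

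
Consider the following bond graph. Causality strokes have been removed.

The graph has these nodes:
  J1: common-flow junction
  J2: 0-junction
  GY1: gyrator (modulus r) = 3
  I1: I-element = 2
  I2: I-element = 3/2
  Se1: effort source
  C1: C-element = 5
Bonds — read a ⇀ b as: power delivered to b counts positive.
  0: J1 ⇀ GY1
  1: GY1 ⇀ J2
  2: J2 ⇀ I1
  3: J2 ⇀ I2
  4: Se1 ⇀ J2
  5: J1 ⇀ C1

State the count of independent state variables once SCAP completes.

3  (C1, I1, I2 all integral)

b4 |J2  (Se1 fixes effort; stroke away)
b1 |GY1  (J2 effort already set via bond 4)
b2 |I1  (0-jn J2 has e-setter on 4)
b3 |I2  (common-e at J2 fixed by 4)
b0 |GY1  (through GY1, causality inverts; strokes same side of GY1)
b5 |J1  (common-f at J1 fixed by 0)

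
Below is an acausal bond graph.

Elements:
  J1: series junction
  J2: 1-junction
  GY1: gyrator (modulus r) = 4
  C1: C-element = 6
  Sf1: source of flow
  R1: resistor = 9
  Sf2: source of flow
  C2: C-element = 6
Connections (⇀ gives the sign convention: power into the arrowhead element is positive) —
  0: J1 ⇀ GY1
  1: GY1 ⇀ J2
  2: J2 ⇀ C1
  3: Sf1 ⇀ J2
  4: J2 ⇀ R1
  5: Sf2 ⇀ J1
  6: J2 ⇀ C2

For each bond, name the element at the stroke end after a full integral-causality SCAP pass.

β3 stroke→Sf1  (source Sf1 imposes f)
β5 stroke→Sf2  (Sf2 fixes flow; stroke at Sf2)
β0 stroke→J1  (J1: bond 5 brought flow, rest push out)
β1 stroke→J2  (1-jn J2 has f-setter on 3)
β2 stroke→J2  (J2 flow already set via bond 3)
β4 stroke→J2  (J2: bond 3 brought flow, rest push out)
β6 stroke→J2  (1-jn J2 has f-setter on 3)

β0 →J1
β1 →J2
β2 →J2
β3 →Sf1
β4 →J2
β5 →Sf2
β6 →J2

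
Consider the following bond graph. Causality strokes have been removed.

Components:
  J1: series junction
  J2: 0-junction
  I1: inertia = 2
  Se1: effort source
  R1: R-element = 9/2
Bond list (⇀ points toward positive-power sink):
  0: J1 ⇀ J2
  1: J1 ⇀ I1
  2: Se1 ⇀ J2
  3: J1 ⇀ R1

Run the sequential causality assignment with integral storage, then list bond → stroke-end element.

#2 stroke→J2  (source Se1 imposes e)
#0 stroke→J1  (common-e at J2 fixed by 2)
#1 stroke→I1  (prefer integral on I1)
#3 stroke→J1  (J1 flow already set via bond 1)

b0 stroke at J1
b1 stroke at I1
b2 stroke at J2
b3 stroke at J1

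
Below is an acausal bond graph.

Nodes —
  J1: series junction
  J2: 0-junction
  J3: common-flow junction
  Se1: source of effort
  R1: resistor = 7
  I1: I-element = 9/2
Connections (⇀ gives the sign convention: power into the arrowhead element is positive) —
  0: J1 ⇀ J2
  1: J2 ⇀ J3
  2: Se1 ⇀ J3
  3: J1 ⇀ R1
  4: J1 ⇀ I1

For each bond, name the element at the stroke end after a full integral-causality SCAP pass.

#0 stroke at J1
#1 stroke at J2
#2 stroke at J3
#3 stroke at J1
#4 stroke at I1

β2 →J3  (Se1 fixes effort; stroke away)
β1 →J2  (J3: last free bond brings flow in)
β0 →J1  (J2: bond 1 brought effort, rest push out)
β4 →I1  (I1 outputs flow p/I1)
β3 →J1  (common-f at J1 fixed by 4)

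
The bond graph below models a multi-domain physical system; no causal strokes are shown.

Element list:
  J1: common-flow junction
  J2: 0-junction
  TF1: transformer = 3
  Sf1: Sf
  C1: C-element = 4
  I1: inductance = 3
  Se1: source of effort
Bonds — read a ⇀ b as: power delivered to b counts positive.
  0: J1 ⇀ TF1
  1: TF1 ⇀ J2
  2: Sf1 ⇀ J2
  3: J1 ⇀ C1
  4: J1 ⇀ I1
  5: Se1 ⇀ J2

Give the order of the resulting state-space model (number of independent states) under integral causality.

2  (C1, I1 all integral)

β2 →Sf1  (Sf1: flow source, stroke at near end)
β5 →J2  (Se1: effort source, stroke at far end)
β1 →TF1  (J2: bond 5 brought effort, rest push out)
β0 →J1  (TF TF1: opposite of bond 1)
β3 →J1  (prefer integral on C1)
β4 →I1  (J1: last free bond brings flow in)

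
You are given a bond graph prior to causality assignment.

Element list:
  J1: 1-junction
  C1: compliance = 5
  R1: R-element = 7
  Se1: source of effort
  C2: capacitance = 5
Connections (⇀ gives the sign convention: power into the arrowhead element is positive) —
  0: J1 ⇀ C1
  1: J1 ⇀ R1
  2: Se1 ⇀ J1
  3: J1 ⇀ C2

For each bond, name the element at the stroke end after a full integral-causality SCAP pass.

b2 |J1  (Se1 fixes effort; stroke away)
b0 |J1  (C1 integral (e out))
b3 |J1  (C2 integral (e out))
b1 |R1  (J1 needs exactly one f-in)

β0 stroke at J1
β1 stroke at R1
β2 stroke at J1
β3 stroke at J1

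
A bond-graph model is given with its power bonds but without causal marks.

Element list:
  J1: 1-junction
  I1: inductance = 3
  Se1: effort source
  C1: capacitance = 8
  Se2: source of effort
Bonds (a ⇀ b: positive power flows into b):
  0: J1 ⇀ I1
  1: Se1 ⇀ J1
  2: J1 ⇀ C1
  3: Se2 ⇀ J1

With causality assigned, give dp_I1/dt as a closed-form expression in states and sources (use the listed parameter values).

dp_I1/dt = E_Se1 + E_Se2 - q_C1/8

bond 1 stroke→J1  (Se1 fixes effort; stroke away)
bond 3 stroke→J1  (Se2 fixes effort; stroke away)
bond 0 stroke→I1  (I1: I, integral causality)
bond 2 stroke→J1  (J1: bond 0 brought flow, rest push out)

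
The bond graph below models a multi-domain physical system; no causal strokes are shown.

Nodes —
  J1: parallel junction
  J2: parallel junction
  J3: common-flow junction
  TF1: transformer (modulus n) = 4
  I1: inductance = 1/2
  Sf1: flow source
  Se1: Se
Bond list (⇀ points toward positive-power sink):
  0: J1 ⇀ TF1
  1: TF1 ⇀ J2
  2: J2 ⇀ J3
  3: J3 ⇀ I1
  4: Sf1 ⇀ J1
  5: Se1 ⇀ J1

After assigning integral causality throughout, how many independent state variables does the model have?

1  (I1 all integral)

bond 4 stroke→Sf1  (Sf1 (Sf) sets flow on bond)
bond 5 stroke→J1  (Se1: effort source, stroke at far end)
bond 0 stroke→TF1  (J1 effort already set via bond 5)
bond 1 stroke→J2  (TF TF1: opposite of bond 0)
bond 2 stroke→J3  (0-jn J2 has e-setter on 1)
bond 3 stroke→I1  (J3: last free bond brings flow in)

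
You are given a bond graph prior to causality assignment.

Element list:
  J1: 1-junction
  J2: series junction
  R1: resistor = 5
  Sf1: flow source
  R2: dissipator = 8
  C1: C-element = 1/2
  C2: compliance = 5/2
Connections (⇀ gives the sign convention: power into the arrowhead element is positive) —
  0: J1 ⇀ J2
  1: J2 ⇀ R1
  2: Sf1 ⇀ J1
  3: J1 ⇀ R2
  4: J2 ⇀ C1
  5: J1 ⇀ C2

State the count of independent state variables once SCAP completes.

#2 →Sf1  (Sf1: flow source, stroke at near end)
#0 →J1  (1-jn J1 has f-setter on 2)
#3 →J1  (J1: bond 2 brought flow, rest push out)
#5 →J1  (common-f at J1 fixed by 2)
#1 →J2  (common-f at J2 fixed by 0)
#4 →J2  (1-jn J2 has f-setter on 0)

2  (C1, C2 all integral)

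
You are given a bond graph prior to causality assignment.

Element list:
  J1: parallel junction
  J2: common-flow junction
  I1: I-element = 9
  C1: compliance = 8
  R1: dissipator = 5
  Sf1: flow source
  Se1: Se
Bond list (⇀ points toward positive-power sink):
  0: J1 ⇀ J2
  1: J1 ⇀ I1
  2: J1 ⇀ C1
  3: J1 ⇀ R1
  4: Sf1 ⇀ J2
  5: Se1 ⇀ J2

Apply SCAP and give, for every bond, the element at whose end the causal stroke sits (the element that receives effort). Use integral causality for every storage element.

b4 stroke at Sf1  (Sf1: flow source, stroke at near end)
b5 stroke at J2  (Se1: effort source, stroke at far end)
b0 stroke at J2  (J2: bond 4 brought flow, rest push out)
b1 stroke at I1  (I1: I, integral causality)
b2 stroke at J1  (C1: C, integral causality)
b3 stroke at R1  (common-e at J1 fixed by 2)

b0 →J2
b1 →I1
b2 →J1
b3 →R1
b4 →Sf1
b5 →J2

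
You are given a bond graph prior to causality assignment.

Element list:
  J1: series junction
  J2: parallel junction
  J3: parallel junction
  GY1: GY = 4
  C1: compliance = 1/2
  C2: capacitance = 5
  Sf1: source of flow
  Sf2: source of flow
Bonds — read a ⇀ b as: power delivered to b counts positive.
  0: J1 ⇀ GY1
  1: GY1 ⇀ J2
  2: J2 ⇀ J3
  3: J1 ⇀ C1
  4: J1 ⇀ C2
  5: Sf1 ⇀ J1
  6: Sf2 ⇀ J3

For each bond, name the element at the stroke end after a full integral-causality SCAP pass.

bond 5 stroke at Sf1  (Sf1 fixes flow; stroke at Sf1)
bond 6 stroke at Sf2  (Sf2 (Sf) sets flow on bond)
bond 0 stroke at J1  (1-jn J1 has f-setter on 5)
bond 3 stroke at J1  (J1: bond 5 brought flow, rest push out)
bond 4 stroke at J1  (J1: bond 5 brought flow, rest push out)
bond 2 stroke at J3  (J3 needs exactly one e-in)
bond 1 stroke at J2  (GY1: gyrator matches bond 0)

β0 →J1
β1 →J2
β2 →J3
β3 →J1
β4 →J1
β5 →Sf1
β6 →Sf2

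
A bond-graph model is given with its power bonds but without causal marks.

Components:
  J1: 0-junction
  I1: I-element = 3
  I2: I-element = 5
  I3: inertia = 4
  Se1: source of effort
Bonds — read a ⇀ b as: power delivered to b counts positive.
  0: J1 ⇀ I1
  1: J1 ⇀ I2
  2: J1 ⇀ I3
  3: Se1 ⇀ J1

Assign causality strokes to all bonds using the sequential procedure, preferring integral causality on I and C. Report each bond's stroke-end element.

#3 |J1  (Se1 (Se) sets effort on bond)
#0 |I1  (common-e at J1 fixed by 3)
#1 |I2  (J1: bond 3 brought effort, rest push out)
#2 |I3  (J1 effort already set via bond 3)

b0 stroke at I1
b1 stroke at I2
b2 stroke at I3
b3 stroke at J1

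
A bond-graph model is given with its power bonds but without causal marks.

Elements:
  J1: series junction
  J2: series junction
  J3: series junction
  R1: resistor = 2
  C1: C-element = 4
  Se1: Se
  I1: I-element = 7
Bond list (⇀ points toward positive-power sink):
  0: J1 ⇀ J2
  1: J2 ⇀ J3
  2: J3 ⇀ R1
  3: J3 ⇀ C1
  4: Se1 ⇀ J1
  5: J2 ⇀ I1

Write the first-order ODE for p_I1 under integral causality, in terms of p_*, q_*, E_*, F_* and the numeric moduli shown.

β4 stroke→J1  (source Se1 imposes e)
β0 stroke→J2  (J1 needs exactly one f-in)
β3 stroke→J3  (C1 outputs effort q/C1)
β5 stroke→I1  (prefer integral on I1)
β1 stroke→J2  (1-jn J2 has f-setter on 5)
β2 stroke→J3  (J3 flow already set via bond 1)

dp_I1/dt = E_Se1 - 2*p_I1/7 - q_C1/4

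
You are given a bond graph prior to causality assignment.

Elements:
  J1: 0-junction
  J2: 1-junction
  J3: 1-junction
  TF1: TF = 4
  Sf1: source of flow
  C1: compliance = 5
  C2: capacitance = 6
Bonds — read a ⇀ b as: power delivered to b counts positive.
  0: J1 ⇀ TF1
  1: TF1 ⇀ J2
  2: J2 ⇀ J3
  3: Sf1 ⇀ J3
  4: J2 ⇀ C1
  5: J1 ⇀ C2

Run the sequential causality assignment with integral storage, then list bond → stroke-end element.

b0 |TF1
b1 |J2
b2 |J3
b3 |Sf1
b4 |J2
b5 |J1

β3 stroke→Sf1  (Sf1 fixes flow; stroke at Sf1)
β2 stroke→J3  (1-jn J3 has f-setter on 3)
β1 stroke→J2  (J2 flow already set via bond 2)
β4 stroke→J2  (common-f at J2 fixed by 2)
β0 stroke→TF1  (TF TF1: opposite of bond 1)
β5 stroke→J1  (J1: last free bond brings effort in)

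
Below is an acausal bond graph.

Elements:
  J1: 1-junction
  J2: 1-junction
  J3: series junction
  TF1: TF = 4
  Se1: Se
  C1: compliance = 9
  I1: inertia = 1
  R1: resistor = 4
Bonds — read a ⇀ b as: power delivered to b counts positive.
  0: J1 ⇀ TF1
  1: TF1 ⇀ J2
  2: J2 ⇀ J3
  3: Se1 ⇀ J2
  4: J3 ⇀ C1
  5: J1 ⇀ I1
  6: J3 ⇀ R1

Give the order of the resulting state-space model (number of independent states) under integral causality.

2  (C1, I1 all integral)

bond 3 stroke→J2  (Se1: effort source, stroke at far end)
bond 4 stroke→J3  (C1 integral (e out))
bond 5 stroke→I1  (I1 outputs flow p/I1)
bond 0 stroke→J1  (common-f at J1 fixed by 5)
bond 1 stroke→TF1  (TF1 one-in-one-out from 0)
bond 2 stroke→J2  (J2 flow already set via bond 1)
bond 6 stroke→J3  (J3: bond 2 brought flow, rest push out)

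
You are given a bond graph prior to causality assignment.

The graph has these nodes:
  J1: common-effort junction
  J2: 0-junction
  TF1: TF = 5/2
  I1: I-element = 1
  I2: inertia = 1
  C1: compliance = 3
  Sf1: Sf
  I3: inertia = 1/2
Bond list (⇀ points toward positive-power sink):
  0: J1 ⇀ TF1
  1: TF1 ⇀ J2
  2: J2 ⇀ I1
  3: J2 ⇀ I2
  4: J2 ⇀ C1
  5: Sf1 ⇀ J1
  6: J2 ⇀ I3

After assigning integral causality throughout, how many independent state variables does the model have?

4  (C1, I1, I2, I3 all integral)

#5 stroke at Sf1  (Sf1 fixes flow; stroke at Sf1)
#0 stroke at J1  (closing 0-jn rule on J1)
#1 stroke at TF1  (TF1: transformer flips bond 0)
#2 stroke at I1  (I1 integral (f out))
#3 stroke at I2  (prefer integral on I2)
#4 stroke at J2  (C1 integral (e out))
#6 stroke at I3  (0-jn J2 has e-setter on 4)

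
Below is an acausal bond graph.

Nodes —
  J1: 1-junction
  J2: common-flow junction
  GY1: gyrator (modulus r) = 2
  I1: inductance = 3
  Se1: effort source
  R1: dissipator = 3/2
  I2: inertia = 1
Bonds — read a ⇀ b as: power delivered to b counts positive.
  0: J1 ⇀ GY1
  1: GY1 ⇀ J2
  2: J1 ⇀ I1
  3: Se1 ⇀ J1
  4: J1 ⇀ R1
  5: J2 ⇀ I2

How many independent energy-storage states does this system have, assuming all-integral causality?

b3 stroke→J1  (Se1: effort source, stroke at far end)
b2 stroke→I1  (I1 outputs flow p/I1)
b0 stroke→J1  (J1 flow already set via bond 2)
b4 stroke→J1  (J1 flow already set via bond 2)
b1 stroke→J2  (through GY1, causality inverts; strokes same side of GY1)
b5 stroke→I2  (only one flow-in slot at J2)

2  (I1, I2 all integral)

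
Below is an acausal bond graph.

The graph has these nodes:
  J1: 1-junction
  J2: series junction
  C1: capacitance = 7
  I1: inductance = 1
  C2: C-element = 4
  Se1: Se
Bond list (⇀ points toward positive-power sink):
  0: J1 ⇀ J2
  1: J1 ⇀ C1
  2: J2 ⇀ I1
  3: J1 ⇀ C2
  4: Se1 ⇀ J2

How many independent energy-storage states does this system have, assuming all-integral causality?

3  (C1, C2, I1 all integral)

b4 →J2  (Se1: effort source, stroke at far end)
b1 →J1  (C1: C, integral causality)
b2 →I1  (prefer integral on I1)
b0 →J2  (J2 flow already set via bond 2)
b3 →J1  (common-f at J1 fixed by 0)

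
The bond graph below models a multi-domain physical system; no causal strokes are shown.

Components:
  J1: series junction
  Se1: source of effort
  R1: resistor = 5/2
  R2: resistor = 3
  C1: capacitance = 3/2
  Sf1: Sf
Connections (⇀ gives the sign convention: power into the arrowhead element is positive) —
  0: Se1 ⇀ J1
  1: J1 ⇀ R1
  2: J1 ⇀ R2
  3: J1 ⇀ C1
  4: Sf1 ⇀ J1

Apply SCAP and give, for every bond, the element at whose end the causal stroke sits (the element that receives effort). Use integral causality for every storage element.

β0 |J1
β1 |J1
β2 |J1
β3 |J1
β4 |Sf1

#0 |J1  (Se1: effort source, stroke at far end)
#4 |Sf1  (Sf1 (Sf) sets flow on bond)
#1 |J1  (J1: bond 4 brought flow, rest push out)
#2 |J1  (J1: bond 4 brought flow, rest push out)
#3 |J1  (1-jn J1 has f-setter on 4)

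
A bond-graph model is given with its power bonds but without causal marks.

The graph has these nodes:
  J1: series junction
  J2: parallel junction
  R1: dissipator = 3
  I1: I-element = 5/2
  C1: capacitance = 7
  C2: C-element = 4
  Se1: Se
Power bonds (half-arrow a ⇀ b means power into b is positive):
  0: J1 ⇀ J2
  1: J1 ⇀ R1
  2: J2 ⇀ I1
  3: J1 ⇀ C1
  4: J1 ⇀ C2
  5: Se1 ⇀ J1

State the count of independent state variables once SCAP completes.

β5 stroke at J1  (Se1 (Se) sets effort on bond)
β2 stroke at I1  (prefer integral on I1)
β0 stroke at J2  (only one effort-in slot at J2)
β1 stroke at J1  (common-f at J1 fixed by 0)
β3 stroke at J1  (J1 flow already set via bond 0)
β4 stroke at J1  (1-jn J1 has f-setter on 0)

3  (C1, C2, I1 all integral)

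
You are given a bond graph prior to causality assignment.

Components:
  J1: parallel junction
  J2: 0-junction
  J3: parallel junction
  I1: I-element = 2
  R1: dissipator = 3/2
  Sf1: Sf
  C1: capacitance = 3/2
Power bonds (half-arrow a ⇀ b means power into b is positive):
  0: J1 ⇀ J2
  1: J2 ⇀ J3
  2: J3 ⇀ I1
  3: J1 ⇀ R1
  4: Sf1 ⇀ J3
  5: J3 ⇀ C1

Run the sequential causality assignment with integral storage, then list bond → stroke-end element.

β4 stroke→Sf1  (Sf1: flow source, stroke at near end)
β2 stroke→I1  (I1 outputs flow p/I1)
β5 stroke→J3  (C1: C, integral causality)
β1 stroke→J2  (0-jn J3 has e-setter on 5)
β0 stroke→J1  (0-jn J2 has e-setter on 1)
β3 stroke→R1  (J1: bond 0 brought effort, rest push out)

β0 stroke at J1
β1 stroke at J2
β2 stroke at I1
β3 stroke at R1
β4 stroke at Sf1
β5 stroke at J3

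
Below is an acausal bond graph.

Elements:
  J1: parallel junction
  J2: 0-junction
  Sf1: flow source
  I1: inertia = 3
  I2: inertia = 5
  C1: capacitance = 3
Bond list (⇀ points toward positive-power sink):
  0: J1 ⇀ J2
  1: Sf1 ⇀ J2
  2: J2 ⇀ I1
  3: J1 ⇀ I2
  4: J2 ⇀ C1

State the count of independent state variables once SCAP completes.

b1 |Sf1  (source Sf1 imposes f)
b2 |I1  (I1 outputs flow p/I1)
b3 |I2  (I2 integral (f out))
b0 |J1  (J1: last free bond brings effort in)
b4 |J2  (closing 0-jn rule on J2)

3  (C1, I1, I2 all integral)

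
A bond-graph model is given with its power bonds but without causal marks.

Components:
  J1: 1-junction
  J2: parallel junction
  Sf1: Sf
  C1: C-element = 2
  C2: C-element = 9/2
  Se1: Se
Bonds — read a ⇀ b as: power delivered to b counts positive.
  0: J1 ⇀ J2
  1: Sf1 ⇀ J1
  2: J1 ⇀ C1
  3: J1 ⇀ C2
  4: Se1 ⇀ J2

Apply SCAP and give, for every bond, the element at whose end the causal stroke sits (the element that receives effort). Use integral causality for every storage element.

b1 →Sf1  (Sf1 fixes flow; stroke at Sf1)
b4 →J2  (Se1 fixes effort; stroke away)
b0 →J1  (J1: bond 1 brought flow, rest push out)
b2 →J1  (J1 flow already set via bond 1)
b3 →J1  (J1 flow already set via bond 1)

b0 |J1
b1 |Sf1
b2 |J1
b3 |J1
b4 |J2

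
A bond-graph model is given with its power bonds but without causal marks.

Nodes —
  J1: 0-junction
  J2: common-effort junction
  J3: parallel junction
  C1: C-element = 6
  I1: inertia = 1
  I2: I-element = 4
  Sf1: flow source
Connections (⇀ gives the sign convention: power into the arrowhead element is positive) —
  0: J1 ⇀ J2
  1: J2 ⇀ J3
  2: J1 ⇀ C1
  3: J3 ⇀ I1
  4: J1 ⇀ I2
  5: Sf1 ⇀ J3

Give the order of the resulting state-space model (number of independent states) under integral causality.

3  (C1, I1, I2 all integral)

bond 5 |Sf1  (Sf1 fixes flow; stroke at Sf1)
bond 2 |J1  (C1 integral (e out))
bond 0 |J2  (J1: bond 2 brought effort, rest push out)
bond 4 |I2  (J1: bond 2 brought effort, rest push out)
bond 1 |J3  (J2 effort already set via bond 0)
bond 3 |I1  (common-e at J3 fixed by 1)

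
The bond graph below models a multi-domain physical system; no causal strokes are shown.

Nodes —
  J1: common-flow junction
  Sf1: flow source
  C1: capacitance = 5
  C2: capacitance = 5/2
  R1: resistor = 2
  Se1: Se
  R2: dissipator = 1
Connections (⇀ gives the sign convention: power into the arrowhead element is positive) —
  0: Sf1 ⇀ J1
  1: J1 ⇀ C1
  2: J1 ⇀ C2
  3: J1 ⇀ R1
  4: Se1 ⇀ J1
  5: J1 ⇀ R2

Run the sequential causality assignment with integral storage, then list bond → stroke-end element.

b0 stroke at Sf1  (Sf1 fixes flow; stroke at Sf1)
b4 stroke at J1  (source Se1 imposes e)
b1 stroke at J1  (1-jn J1 has f-setter on 0)
b2 stroke at J1  (J1: bond 0 brought flow, rest push out)
b3 stroke at J1  (J1 flow already set via bond 0)
b5 stroke at J1  (J1 flow already set via bond 0)

β0 →Sf1
β1 →J1
β2 →J1
β3 →J1
β4 →J1
β5 →J1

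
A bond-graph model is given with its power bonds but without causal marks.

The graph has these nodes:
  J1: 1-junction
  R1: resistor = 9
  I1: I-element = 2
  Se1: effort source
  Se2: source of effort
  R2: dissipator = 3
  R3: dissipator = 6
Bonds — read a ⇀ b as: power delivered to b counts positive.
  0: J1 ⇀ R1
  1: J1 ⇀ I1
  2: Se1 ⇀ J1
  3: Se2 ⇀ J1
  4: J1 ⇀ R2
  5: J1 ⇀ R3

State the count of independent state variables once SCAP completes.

1  (I1 all integral)

bond 2 stroke at J1  (Se1 (Se) sets effort on bond)
bond 3 stroke at J1  (source Se2 imposes e)
bond 1 stroke at I1  (I1: I, integral causality)
bond 0 stroke at J1  (J1 flow already set via bond 1)
bond 4 stroke at J1  (J1: bond 1 brought flow, rest push out)
bond 5 stroke at J1  (J1 flow already set via bond 1)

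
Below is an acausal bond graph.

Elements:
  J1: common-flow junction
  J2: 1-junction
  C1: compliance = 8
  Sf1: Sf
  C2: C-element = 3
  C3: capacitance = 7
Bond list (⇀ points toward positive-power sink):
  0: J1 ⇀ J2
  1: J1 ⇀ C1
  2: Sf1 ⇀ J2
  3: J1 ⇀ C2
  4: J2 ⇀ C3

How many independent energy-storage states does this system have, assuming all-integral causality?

β2 |Sf1  (source Sf1 imposes f)
β0 |J2  (J2 flow already set via bond 2)
β4 |J2  (common-f at J2 fixed by 2)
β1 |J1  (common-f at J1 fixed by 0)
β3 |J1  (J1 flow already set via bond 0)

3  (C1, C2, C3 all integral)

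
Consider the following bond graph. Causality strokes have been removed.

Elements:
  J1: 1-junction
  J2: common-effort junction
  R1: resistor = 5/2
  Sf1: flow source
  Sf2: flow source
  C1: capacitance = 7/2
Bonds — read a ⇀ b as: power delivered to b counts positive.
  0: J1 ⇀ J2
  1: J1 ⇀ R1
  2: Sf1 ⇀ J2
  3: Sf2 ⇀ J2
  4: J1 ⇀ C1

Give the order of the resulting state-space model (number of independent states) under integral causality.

#2 stroke→Sf1  (Sf1 (Sf) sets flow on bond)
#3 stroke→Sf2  (Sf2: flow source, stroke at near end)
#0 stroke→J2  (J2 needs exactly one e-in)
#1 stroke→J1  (J1: bond 0 brought flow, rest push out)
#4 stroke→J1  (J1 flow already set via bond 0)

1  (C1 all integral)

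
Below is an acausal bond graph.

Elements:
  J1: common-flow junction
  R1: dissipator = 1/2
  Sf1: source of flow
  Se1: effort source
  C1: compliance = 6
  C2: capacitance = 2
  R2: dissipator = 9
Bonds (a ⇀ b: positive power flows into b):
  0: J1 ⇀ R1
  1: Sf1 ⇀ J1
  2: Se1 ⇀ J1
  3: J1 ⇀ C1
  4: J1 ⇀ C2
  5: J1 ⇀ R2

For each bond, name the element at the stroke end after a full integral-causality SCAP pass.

b0 stroke at J1
b1 stroke at Sf1
b2 stroke at J1
b3 stroke at J1
b4 stroke at J1
b5 stroke at J1

b1 stroke→Sf1  (source Sf1 imposes f)
b2 stroke→J1  (Se1: effort source, stroke at far end)
b0 stroke→J1  (J1: bond 1 brought flow, rest push out)
b3 stroke→J1  (1-jn J1 has f-setter on 1)
b4 stroke→J1  (J1: bond 1 brought flow, rest push out)
b5 stroke→J1  (common-f at J1 fixed by 1)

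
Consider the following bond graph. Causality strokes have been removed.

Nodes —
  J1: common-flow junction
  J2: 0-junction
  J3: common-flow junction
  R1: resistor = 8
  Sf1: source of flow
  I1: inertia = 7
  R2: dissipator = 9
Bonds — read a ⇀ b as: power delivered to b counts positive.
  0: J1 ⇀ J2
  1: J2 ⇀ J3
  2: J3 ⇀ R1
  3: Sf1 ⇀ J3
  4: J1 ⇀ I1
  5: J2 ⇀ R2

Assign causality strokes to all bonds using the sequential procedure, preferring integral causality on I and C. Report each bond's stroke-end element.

bond 0 stroke→J1
bond 1 stroke→J3
bond 2 stroke→J3
bond 3 stroke→Sf1
bond 4 stroke→I1
bond 5 stroke→J2

#3 stroke at Sf1  (Sf1 (Sf) sets flow on bond)
#1 stroke at J3  (J3 flow already set via bond 3)
#2 stroke at J3  (common-f at J3 fixed by 3)
#4 stroke at I1  (prefer integral on I1)
#0 stroke at J1  (J1: bond 4 brought flow, rest push out)
#5 stroke at J2  (only one effort-in slot at J2)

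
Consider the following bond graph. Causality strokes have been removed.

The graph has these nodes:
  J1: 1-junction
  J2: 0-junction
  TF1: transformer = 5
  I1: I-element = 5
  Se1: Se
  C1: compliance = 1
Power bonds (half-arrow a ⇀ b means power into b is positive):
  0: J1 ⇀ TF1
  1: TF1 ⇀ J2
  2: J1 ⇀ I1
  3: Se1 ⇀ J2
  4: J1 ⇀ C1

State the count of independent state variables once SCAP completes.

#3 →J2  (Se1 fixes effort; stroke away)
#1 →TF1  (common-e at J2 fixed by 3)
#0 →J1  (TF1 one-in-one-out from 1)
#2 →I1  (I1 integral (f out))
#4 →J1  (common-f at J1 fixed by 2)

2  (C1, I1 all integral)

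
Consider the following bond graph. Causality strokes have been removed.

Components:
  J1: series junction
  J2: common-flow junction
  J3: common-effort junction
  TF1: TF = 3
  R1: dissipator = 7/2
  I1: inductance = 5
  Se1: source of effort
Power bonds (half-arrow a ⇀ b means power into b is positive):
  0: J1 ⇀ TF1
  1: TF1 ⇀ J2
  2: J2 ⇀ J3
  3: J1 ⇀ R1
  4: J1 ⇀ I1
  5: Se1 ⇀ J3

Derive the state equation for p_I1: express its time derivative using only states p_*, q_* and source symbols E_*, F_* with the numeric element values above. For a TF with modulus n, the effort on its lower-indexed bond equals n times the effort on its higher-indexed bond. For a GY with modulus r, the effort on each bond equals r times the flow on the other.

dp_I1/dt = -3*E_Se1 - 7*p_I1/10

b5 stroke→J3  (Se1 fixes effort; stroke away)
b2 stroke→J2  (0-jn J3 has e-setter on 5)
b1 stroke→TF1  (J2 needs exactly one f-in)
b0 stroke→J1  (TF TF1: opposite of bond 1)
b4 stroke→I1  (I1 integral (f out))
b3 stroke→J1  (J1: bond 4 brought flow, rest push out)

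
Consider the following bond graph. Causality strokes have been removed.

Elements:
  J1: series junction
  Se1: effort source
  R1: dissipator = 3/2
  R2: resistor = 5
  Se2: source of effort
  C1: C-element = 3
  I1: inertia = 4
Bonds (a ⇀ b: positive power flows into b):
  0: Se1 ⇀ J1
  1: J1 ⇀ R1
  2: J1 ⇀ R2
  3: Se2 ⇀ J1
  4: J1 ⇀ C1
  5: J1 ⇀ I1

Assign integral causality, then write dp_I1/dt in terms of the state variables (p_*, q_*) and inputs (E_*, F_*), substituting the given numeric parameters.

dp_I1/dt = E_Se1 + E_Se2 - 13*p_I1/8 - q_C1/3

bond 0 stroke at J1  (Se1: effort source, stroke at far end)
bond 3 stroke at J1  (Se2 (Se) sets effort on bond)
bond 4 stroke at J1  (C1 outputs effort q/C1)
bond 5 stroke at I1  (I1 outputs flow p/I1)
bond 1 stroke at J1  (J1 flow already set via bond 5)
bond 2 stroke at J1  (common-f at J1 fixed by 5)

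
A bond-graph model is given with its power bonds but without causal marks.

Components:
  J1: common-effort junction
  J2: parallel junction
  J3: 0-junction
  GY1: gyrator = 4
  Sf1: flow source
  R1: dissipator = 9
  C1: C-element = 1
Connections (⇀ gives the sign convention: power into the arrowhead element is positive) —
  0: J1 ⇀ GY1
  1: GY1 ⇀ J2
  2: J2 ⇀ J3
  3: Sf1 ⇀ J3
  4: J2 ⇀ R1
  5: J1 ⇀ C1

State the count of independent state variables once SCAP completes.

β3 stroke→Sf1  (source Sf1 imposes f)
β2 stroke→J3  (closing 0-jn rule on J3)
β5 stroke→J1  (C1 outputs effort q/C1)
β0 stroke→GY1  (J1: bond 5 brought effort, rest push out)
β1 stroke→GY1  (GY1 both-in/both-out from 0)
β4 stroke→J2  (closing 0-jn rule on J2)

1  (C1 all integral)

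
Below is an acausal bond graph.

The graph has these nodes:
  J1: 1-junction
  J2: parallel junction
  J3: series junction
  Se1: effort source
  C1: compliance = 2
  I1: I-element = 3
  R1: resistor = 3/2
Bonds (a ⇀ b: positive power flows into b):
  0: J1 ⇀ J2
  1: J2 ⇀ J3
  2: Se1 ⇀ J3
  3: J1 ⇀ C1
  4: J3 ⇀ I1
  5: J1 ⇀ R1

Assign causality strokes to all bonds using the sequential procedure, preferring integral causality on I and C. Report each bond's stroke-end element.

#2 →J3  (Se1: effort source, stroke at far end)
#3 →J1  (C1: C, integral causality)
#4 →I1  (I1 outputs flow p/I1)
#1 →J3  (1-jn J3 has f-setter on 4)
#0 →J2  (closing 0-jn rule on J2)
#5 →J1  (1-jn J1 has f-setter on 0)

β0 stroke at J2
β1 stroke at J3
β2 stroke at J3
β3 stroke at J1
β4 stroke at I1
β5 stroke at J1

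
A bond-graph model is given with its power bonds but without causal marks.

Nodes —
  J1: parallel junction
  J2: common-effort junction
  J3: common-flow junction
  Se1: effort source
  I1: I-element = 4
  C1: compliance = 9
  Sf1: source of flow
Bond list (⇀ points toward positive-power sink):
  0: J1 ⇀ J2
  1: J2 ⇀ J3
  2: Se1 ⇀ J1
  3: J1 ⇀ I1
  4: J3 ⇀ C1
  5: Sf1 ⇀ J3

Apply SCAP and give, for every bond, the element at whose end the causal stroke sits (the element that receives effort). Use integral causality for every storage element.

β2 →J1  (Se1 (Se) sets effort on bond)
β5 →Sf1  (source Sf1 imposes f)
β0 →J2  (common-e at J1 fixed by 2)
β3 →I1  (J1: bond 2 brought effort, rest push out)
β1 →J3  (J2 effort already set via bond 0)
β4 →J3  (1-jn J3 has f-setter on 5)

bond 0 stroke→J2
bond 1 stroke→J3
bond 2 stroke→J1
bond 3 stroke→I1
bond 4 stroke→J3
bond 5 stroke→Sf1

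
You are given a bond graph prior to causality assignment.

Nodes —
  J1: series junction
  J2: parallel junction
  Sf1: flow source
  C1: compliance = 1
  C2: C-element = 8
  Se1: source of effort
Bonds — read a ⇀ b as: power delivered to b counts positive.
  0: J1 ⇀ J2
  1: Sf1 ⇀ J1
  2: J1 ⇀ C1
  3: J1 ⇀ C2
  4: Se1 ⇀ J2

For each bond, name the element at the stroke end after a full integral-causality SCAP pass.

#1 |Sf1  (Sf1 (Sf) sets flow on bond)
#4 |J2  (Se1: effort source, stroke at far end)
#0 |J1  (common-f at J1 fixed by 1)
#2 |J1  (J1: bond 1 brought flow, rest push out)
#3 |J1  (common-f at J1 fixed by 1)

b0 |J1
b1 |Sf1
b2 |J1
b3 |J1
b4 |J2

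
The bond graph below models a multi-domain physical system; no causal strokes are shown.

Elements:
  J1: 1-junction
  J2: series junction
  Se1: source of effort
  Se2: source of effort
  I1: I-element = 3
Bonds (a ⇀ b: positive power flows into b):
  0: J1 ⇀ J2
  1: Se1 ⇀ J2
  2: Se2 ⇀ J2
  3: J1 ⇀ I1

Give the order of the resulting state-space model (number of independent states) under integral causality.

β1 stroke at J2  (Se1 (Se) sets effort on bond)
β2 stroke at J2  (Se2 (Se) sets effort on bond)
β0 stroke at J1  (closing 1-jn rule on J2)
β3 stroke at I1  (J1 needs exactly one f-in)

1  (I1 all integral)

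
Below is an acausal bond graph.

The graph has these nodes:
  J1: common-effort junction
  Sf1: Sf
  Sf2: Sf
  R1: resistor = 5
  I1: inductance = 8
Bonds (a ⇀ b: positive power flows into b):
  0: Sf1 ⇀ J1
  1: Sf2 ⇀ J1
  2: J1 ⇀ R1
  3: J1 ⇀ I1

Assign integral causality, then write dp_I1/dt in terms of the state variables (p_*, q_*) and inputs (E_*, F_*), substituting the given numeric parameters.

b0 stroke at Sf1  (source Sf1 imposes f)
b1 stroke at Sf2  (source Sf2 imposes f)
b3 stroke at I1  (prefer integral on I1)
b2 stroke at J1  (only one effort-in slot at J1)

dp_I1/dt = 5*F_Sf1 + 5*F_Sf2 - 5*p_I1/8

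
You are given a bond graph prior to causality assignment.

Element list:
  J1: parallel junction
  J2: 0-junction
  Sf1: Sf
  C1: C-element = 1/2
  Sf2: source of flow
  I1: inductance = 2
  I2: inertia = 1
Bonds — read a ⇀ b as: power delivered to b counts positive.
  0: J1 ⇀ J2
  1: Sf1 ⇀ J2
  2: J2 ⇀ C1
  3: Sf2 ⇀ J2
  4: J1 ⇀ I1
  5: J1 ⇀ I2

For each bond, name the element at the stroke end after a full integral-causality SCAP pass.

b0 stroke at J1
b1 stroke at Sf1
b2 stroke at J2
b3 stroke at Sf2
b4 stroke at I1
b5 stroke at I2

b1 |Sf1  (Sf1: flow source, stroke at near end)
b3 |Sf2  (Sf2 (Sf) sets flow on bond)
b2 |J2  (C1 integral (e out))
b0 |J1  (common-e at J2 fixed by 2)
b4 |I1  (J1: bond 0 brought effort, rest push out)
b5 |I2  (common-e at J1 fixed by 0)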